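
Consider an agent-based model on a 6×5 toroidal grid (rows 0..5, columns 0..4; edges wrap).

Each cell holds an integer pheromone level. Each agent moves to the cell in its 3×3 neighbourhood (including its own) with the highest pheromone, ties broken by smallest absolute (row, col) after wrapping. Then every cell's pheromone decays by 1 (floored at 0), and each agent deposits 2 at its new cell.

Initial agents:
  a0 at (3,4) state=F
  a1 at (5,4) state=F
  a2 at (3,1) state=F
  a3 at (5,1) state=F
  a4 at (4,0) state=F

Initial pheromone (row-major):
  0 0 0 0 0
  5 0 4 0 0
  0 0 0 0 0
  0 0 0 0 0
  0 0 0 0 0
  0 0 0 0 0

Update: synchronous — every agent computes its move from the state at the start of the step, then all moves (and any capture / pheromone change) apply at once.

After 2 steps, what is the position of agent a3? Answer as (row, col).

t=1: a0@(2,0) a1@(0,0) a2@(2,0) a3@(0,0) a4@(3,0) | pheromone: 4 0 0 0 0 / 4 0 3 0 0 / 4 0 0 0 0 / 2 0 0 0 0 / 0 0 0 0 0 / 0 0 0 0 0
t=2: a0@(1,0) a1@(0,0) a2@(1,0) a3@(0,0) a4@(2,0) | pheromone: 7 0 0 0 0 / 7 0 2 0 0 / 5 0 0 0 0 / 1 0 0 0 0 / 0 0 0 0 0 / 0 0 0 0 0

(0, 0)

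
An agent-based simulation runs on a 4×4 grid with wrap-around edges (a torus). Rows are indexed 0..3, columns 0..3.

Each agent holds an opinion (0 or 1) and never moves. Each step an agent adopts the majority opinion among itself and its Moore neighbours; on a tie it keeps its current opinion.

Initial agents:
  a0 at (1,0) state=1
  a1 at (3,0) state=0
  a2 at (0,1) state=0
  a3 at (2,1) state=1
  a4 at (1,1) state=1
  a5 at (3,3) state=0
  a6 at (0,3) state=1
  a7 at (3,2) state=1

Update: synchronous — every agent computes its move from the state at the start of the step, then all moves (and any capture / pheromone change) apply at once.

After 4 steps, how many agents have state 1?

t=1: a0@(1,0):1 a1@(3,0):0 a2@(0,1):1 a3@(2,1):1 a4@(1,1):1 a5@(3,3):0 a6@(0,3):1 a7@(3,2):1
t=2: a0@(1,0):1 a1@(3,0):1 a2@(0,1):1 a3@(2,1):1 a4@(1,1):1 a5@(3,3):0 a6@(0,3):1 a7@(3,2):1
t=3: a0@(1,0):1 a1@(3,0):1 a2@(0,1):1 a3@(2,1):1 a4@(1,1):1 a5@(3,3):1 a6@(0,3):1 a7@(3,2):1
t=4: (unchanged — steady state)

8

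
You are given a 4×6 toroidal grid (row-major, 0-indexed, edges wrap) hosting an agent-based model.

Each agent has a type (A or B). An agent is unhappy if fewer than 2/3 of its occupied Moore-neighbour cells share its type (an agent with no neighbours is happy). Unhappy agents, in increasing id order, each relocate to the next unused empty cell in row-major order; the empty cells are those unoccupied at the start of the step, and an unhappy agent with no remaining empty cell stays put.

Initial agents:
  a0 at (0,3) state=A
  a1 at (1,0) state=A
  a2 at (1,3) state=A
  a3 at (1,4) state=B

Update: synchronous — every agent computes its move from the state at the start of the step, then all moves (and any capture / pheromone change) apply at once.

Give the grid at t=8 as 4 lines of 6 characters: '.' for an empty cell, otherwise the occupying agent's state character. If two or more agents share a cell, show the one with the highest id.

AA.B..
A.....
......
......

t=1: a0@(0,0):A a1@(1,0):A a2@(0,1):A a3@(0,2):B
t=2: a0@(0,0):A a1@(1,0):A a2@(0,1):A a3@(0,3):B
t=3: (unchanged — steady state)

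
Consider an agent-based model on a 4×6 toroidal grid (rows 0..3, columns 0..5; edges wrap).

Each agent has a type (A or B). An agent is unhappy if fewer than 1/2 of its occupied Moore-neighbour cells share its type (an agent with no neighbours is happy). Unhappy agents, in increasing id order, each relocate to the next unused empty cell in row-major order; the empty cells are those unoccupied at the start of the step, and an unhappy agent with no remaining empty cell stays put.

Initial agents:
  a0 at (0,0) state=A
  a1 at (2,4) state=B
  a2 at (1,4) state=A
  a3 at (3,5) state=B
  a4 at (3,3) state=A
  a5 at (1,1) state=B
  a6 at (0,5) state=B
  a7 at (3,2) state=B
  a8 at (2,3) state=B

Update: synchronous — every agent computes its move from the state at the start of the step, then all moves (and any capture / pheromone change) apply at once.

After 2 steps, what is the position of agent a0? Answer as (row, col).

t=1: a0@(0,1):A a1@(2,4):B a2@(0,2):A a3@(3,5):B a4@(0,3):A a5@(0,4):B a6@(1,0):B a7@(3,2):B a8@(2,3):B
t=2: a0@(0,0):A a1@(2,4):B a2@(0,2):A a3@(3,5):B a4@(0,5):A a5@(0,4):B a6@(1,1):B a7@(1,2):B a8@(2,3):B

(0, 0)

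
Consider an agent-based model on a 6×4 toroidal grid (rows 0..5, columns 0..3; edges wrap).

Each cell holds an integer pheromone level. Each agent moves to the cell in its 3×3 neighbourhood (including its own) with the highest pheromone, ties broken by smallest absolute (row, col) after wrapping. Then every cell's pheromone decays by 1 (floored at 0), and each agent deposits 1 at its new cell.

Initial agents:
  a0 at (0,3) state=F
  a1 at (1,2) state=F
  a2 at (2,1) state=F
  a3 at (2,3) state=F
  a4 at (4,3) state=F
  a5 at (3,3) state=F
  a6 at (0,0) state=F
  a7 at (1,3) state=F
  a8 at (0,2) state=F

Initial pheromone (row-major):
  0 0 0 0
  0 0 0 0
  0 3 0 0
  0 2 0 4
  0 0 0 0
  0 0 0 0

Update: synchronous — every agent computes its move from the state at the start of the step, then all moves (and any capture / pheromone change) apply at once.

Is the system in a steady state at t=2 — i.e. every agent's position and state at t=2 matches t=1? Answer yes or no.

t=1: a0@(0,0) a1@(2,1) a2@(2,1) a3@(3,3) a4@(3,3) a5@(3,3) a6@(0,0) a7@(0,0) a8@(0,1) | pheromone: 3 1 0 0 / 0 0 0 0 / 0 4 0 0 / 0 1 0 6 / 0 0 0 0 / 0 0 0 0
t=2: a0@(0,0) a1@(2,1) a2@(2,1) a3@(3,3) a4@(3,3) a5@(3,3) a6@(0,0) a7@(0,0) a8@(0,0) | pheromone: 6 0 0 0 / 0 0 0 0 / 0 5 0 0 / 0 0 0 8 / 0 0 0 0 / 0 0 0 0

no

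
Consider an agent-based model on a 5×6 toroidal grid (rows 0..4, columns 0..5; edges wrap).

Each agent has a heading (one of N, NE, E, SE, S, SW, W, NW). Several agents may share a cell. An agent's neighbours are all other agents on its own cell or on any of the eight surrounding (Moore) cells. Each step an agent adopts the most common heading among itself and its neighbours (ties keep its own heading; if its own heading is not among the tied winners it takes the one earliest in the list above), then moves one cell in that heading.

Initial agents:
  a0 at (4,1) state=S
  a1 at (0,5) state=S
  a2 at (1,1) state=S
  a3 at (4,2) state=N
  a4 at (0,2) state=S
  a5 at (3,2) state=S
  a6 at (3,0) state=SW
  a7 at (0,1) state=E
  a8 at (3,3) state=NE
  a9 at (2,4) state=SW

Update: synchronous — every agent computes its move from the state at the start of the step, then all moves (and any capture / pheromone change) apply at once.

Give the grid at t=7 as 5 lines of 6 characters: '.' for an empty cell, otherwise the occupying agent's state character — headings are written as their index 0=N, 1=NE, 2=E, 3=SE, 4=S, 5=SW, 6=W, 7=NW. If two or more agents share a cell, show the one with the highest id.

t=1: a0@(0,1):S a1@(1,5):S a2@(2,1):S a3@(0,2):S a4@(1,2):S a5@(4,2):S a6@(4,5):SW a7@(1,1):S a8@(2,4):NE a9@(3,3):SW
t=2: a0@(1,1):S a1@(2,5):S a2@(3,1):S a3@(1,2):S a4@(2,2):S a5@(0,2):S a6@(0,4):SW a7@(2,1):S a8@(1,5):NE a9@(4,2):SW
t=3: a0@(2,1):S a1@(3,5):S a2@(4,1):S a3@(2,2):S a4@(3,2):S a5@(1,2):S a6@(1,3):SW a7@(3,1):S a8@(0,0):NE a9@(0,2):S
t=4: a0@(3,1):S a1@(4,5):S a2@(0,1):S a3@(3,2):S a4@(4,2):S a5@(2,2):S a6@(2,3):S a7@(4,1):S a8@(4,1):NE a9@(1,2):S
t=5: a0@(4,1):S a1@(0,5):S a2@(1,1):S a3@(4,2):S a4@(0,2):S a5@(3,2):S a6@(3,3):S a7@(0,1):S a8@(0,1):S a9@(2,2):S
t=6: a0@(0,1):S a1@(1,5):S a2@(2,1):S a3@(0,2):S a4@(1,2):S a5@(4,2):S a6@(4,3):S a7@(1,1):S a8@(1,1):S a9@(3,2):S
t=7: a0@(1,1):S a1@(2,5):S a2@(3,1):S a3@(1,2):S a4@(2,2):S a5@(0,2):S a6@(0,3):S a7@(2,1):S a8@(2,1):S a9@(4,2):S

..44..
.44...
.44..4
.4....
..4...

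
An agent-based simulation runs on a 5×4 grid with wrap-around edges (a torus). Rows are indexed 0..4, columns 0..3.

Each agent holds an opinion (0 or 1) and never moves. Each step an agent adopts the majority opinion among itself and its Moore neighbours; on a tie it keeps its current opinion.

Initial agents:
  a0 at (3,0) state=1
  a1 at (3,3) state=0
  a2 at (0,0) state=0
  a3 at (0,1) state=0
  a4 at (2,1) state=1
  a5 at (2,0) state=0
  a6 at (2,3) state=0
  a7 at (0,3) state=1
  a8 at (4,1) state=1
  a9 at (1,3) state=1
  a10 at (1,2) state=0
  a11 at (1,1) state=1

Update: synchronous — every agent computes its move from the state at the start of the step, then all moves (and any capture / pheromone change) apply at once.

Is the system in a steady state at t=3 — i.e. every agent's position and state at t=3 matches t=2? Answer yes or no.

t=1: a0@(3,0):1 a1@(3,3):0 a2@(0,0):1 a3@(0,1):0 a4@(2,1):1 a5@(2,0):1 a6@(2,3):0 a7@(0,3):1 a8@(4,1):1 a9@(1,3):0 a10@(1,2):1 a11@(1,1):0
t=2: a0@(3,0):1 a1@(3,3):0 a2@(0,0):1 a3@(0,1):1 a4@(2,1):1 a5@(2,0):0 a6@(2,3):0 a7@(0,3):1 a8@(4,1):1 a9@(1,3):1 a10@(1,2):0 a11@(1,1):1
t=3: a0@(3,0):1 a1@(3,3):0 a2@(0,0):1 a3@(0,1):1 a4@(2,1):1 a5@(2,0):1 a6@(2,3):0 a7@(0,3):1 a8@(4,1):1 a9@(1,3):1 a10@(1,2):1 a11@(1,1):1

no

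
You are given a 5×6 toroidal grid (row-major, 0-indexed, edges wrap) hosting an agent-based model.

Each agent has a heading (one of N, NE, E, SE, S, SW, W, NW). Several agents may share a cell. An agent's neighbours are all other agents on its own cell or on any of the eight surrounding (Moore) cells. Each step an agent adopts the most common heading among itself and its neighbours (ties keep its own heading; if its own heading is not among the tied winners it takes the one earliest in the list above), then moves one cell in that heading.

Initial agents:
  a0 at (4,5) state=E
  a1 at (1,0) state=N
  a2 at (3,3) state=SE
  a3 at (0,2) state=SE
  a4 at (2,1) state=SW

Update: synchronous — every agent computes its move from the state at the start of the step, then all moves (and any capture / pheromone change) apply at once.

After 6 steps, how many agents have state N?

t=1: a0@(4,0):E a1@(0,0):N a2@(4,4):SE a3@(1,3):SE a4@(3,0):SW
t=2: a0@(4,1):E a1@(4,0):N a2@(0,5):SE a3@(2,4):SE a4@(4,5):SW
t=3: a0@(4,2):E a1@(3,0):N a2@(1,0):SE a3@(3,5):SE a4@(0,4):SW
t=4: a0@(4,3):E a1@(2,0):N a2@(2,1):SE a3@(4,0):SE a4@(1,3):SW
t=5: a0@(4,4):E a1@(1,0):N a2@(3,2):SE a3@(0,1):SE a4@(2,2):SW
t=6: a0@(4,5):E a1@(0,0):N a2@(4,3):SE a3@(1,2):SE a4@(3,1):SW

1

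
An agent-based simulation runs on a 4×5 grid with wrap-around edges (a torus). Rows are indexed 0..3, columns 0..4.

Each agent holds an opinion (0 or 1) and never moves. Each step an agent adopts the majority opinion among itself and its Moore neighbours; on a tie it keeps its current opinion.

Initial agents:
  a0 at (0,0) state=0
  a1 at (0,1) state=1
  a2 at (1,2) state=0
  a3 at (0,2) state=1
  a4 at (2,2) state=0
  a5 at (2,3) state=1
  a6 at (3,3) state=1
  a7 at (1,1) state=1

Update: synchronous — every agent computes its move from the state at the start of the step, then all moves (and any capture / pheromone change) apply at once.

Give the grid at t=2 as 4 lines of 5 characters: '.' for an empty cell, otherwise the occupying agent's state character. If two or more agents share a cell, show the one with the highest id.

t=1: a0@(0,0):1 a1@(0,1):1 a2@(1,2):1 a3@(0,2):1 a4@(2,2):1 a5@(2,3):1 a6@(3,3):1 a7@(1,1):1
t=2: (unchanged — steady state)

111..
.11..
..11.
...1.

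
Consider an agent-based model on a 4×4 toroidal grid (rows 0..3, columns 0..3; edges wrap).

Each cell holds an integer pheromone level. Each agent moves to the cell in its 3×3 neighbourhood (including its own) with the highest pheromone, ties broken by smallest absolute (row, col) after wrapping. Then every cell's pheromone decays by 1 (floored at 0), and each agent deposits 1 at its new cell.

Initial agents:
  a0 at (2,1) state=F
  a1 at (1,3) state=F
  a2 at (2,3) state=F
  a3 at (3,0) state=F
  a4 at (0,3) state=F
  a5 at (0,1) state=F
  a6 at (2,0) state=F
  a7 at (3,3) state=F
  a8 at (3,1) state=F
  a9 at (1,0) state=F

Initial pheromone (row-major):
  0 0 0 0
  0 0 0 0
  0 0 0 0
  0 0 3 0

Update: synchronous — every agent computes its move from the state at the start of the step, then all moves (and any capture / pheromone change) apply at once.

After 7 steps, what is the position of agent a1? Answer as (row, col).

(0, 0)

t=1: a0@(3,2) a1@(0,0) a2@(3,2) a3@(0,0) a4@(3,2) a5@(3,2) a6@(1,0) a7@(3,2) a8@(3,2) a9@(0,0) | pheromone: 3 0 0 0 / 1 0 0 0 / 0 0 0 0 / 0 0 8 0
t=2: a0@(3,2) a1@(0,0) a2@(3,2) a3@(0,0) a4@(3,2) a5@(3,2) a6@(0,0) a7@(3,2) a8@(3,2) a9@(0,0) | pheromone: 6 0 0 0 / 0 0 0 0 / 0 0 0 0 / 0 0 13 0
t=3: a0@(3,2) a1@(0,0) a2@(3,2) a3@(0,0) a4@(3,2) a5@(3,2) a6@(0,0) a7@(3,2) a8@(3,2) a9@(0,0) | pheromone: 9 0 0 0 / 0 0 0 0 / 0 0 0 0 / 0 0 18 0
t=4: a0@(3,2) a1@(0,0) a2@(3,2) a3@(0,0) a4@(3,2) a5@(3,2) a6@(0,0) a7@(3,2) a8@(3,2) a9@(0,0) | pheromone: 12 0 0 0 / 0 0 0 0 / 0 0 0 0 / 0 0 23 0
t=5: a0@(3,2) a1@(0,0) a2@(3,2) a3@(0,0) a4@(3,2) a5@(3,2) a6@(0,0) a7@(3,2) a8@(3,2) a9@(0,0) | pheromone: 15 0 0 0 / 0 0 0 0 / 0 0 0 0 / 0 0 28 0
t=6: a0@(3,2) a1@(0,0) a2@(3,2) a3@(0,0) a4@(3,2) a5@(3,2) a6@(0,0) a7@(3,2) a8@(3,2) a9@(0,0) | pheromone: 18 0 0 0 / 0 0 0 0 / 0 0 0 0 / 0 0 33 0
t=7: a0@(3,2) a1@(0,0) a2@(3,2) a3@(0,0) a4@(3,2) a5@(3,2) a6@(0,0) a7@(3,2) a8@(3,2) a9@(0,0) | pheromone: 21 0 0 0 / 0 0 0 0 / 0 0 0 0 / 0 0 38 0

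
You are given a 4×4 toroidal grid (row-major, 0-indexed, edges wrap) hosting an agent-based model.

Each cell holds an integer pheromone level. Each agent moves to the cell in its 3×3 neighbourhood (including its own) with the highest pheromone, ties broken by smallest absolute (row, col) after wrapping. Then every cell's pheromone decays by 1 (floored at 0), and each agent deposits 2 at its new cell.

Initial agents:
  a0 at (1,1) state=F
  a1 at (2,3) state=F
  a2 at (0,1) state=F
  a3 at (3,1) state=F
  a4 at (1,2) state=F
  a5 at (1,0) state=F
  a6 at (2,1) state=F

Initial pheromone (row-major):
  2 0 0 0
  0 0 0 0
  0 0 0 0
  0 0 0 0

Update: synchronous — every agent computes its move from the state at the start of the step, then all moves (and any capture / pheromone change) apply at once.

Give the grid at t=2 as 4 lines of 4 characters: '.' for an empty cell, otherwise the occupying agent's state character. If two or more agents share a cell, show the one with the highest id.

t=1: a0@(0,0) a1@(1,0) a2@(0,0) a3@(0,0) a4@(0,1) a5@(0,0) a6@(1,0) | pheromone: 9 2 0 0 / 4 0 0 0 / 0 0 0 0 / 0 0 0 0
t=2: a0@(0,0) a1@(0,0) a2@(0,0) a3@(0,0) a4@(0,0) a5@(0,0) a6@(0,0) | pheromone: 22 1 0 0 / 3 0 0 0 / 0 0 0 0 / 0 0 0 0

F...
....
....
....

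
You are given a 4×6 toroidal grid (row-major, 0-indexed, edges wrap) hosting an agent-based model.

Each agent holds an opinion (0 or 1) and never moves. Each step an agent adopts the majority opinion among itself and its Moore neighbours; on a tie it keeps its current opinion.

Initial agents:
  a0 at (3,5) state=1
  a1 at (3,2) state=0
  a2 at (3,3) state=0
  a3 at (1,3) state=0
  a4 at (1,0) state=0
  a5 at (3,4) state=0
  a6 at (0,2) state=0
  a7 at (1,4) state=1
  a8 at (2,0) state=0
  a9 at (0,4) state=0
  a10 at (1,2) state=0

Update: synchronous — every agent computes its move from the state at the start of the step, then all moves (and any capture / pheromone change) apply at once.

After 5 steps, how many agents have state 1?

t=1: a0@(3,5):0 a1@(3,2):0 a2@(3,3):0 a3@(1,3):0 a4@(1,0):0 a5@(3,4):0 a6@(0,2):0 a7@(1,4):0 a8@(2,0):0 a9@(0,4):0 a10@(1,2):0
t=2: (unchanged — steady state)

0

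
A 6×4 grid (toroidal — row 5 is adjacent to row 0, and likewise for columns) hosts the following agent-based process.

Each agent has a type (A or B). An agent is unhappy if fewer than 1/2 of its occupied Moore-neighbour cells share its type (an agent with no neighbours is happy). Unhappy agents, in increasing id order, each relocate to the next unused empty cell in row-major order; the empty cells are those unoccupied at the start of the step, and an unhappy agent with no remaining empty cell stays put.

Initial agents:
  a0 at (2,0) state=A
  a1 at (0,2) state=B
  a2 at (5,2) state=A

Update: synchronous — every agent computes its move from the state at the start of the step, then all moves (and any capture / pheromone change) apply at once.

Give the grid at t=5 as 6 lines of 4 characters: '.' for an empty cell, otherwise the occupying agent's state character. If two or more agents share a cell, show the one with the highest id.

t=1: a0@(2,0):A a1@(0,0):B a2@(0,1):A
t=2: a0@(2,0):A a1@(0,2):B a2@(0,3):A
t=3: a0@(2,0):A a1@(0,0):B a2@(0,1):A
t=4: a0@(2,0):A a1@(0,2):B a2@(0,3):A
t=5: a0@(2,0):A a1@(0,0):B a2@(0,1):A

BA..
....
A...
....
....
....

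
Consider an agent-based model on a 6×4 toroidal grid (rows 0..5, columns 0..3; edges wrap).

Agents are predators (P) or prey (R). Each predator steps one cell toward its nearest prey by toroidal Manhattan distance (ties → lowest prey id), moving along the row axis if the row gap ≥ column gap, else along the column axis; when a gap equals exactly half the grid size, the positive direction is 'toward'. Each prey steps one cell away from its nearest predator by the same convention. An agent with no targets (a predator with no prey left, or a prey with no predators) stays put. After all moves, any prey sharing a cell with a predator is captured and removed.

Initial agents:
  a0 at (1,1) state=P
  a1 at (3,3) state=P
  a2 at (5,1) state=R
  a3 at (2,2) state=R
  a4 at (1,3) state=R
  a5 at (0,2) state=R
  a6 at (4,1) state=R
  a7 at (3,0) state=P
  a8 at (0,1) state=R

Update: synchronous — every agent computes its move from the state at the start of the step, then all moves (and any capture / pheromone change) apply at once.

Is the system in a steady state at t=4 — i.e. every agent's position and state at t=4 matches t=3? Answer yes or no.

no

t=1: a0@(0,1):P a1@(2,3):P a2@(4,1):R a3@(3,2):R a4@(1,2):R a5@(5,2):R a6@(5,1):R a7@(4,0):P a8@(5,1):R
t=2: a0@(5,1):P a1@(3,3):P a2@(4,2):R a3@(4,2):R a4@(2,2):R a5@(4,2):R a7@(4,1):P
t=3: a0@(4,1):P a1@(4,3):P a4@(1,2):R a7@(4,2):P
t=4: a0@(5,1):P a1@(5,3):P a4@(0,2):R a7@(5,2):P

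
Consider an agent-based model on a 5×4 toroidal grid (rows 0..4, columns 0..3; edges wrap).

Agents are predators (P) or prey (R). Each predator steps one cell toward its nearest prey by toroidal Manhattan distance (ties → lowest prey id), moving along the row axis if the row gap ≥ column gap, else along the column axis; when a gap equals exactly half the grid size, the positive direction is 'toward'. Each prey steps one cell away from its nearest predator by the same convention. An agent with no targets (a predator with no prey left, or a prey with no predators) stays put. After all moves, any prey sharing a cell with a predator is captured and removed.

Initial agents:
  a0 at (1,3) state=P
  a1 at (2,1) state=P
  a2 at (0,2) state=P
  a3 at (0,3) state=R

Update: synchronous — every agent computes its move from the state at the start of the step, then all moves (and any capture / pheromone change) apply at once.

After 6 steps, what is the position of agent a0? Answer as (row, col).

t=1: a0@(0,3):P a1@(1,1):P a2@(0,3):P a3@(4,3):R
t=2: a0@(4,3):P a1@(0,1):P a2@(4,3):P a3@(3,3):R
t=3: a0@(3,3):P a1@(4,1):P a2@(3,3):P a3@(2,3):R
t=4: a0@(2,3):P a1@(3,1):P a2@(2,3):P a3@(1,3):R
t=5: a0@(1,3):P a1@(2,1):P a2@(1,3):P a3@(0,3):R
t=6: a0@(0,3):P a1@(1,1):P a2@(0,3):P a3@(4,3):R

(0, 3)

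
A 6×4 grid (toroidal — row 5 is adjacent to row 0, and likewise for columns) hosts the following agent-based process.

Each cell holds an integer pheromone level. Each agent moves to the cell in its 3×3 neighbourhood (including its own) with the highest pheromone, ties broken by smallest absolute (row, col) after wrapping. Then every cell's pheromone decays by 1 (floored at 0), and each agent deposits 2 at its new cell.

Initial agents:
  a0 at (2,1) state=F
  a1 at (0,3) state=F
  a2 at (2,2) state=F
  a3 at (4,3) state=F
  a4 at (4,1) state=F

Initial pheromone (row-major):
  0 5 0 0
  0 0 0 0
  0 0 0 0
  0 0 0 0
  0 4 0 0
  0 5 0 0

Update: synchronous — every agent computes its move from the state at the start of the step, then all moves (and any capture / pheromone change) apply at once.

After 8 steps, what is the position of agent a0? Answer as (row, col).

(5, 1)

t=1: a0@(1,0) a1@(0,0) a2@(1,1) a3@(3,0) a4@(5,1) | pheromone: 2 4 0 0 / 2 2 0 0 / 0 0 0 0 / 2 0 0 0 / 0 3 0 0 / 0 6 0 0
t=2: a0@(0,1) a1@(5,1) a2@(0,1) a3@(4,1) a4@(5,1) | pheromone: 1 7 0 0 / 1 1 0 0 / 0 0 0 0 / 1 0 0 0 / 0 4 0 0 / 0 9 0 0
t=3: a0@(5,1) a1@(5,1) a2@(5,1) a3@(5,1) a4@(5,1) | pheromone: 0 6 0 0 / 0 0 0 0 / 0 0 0 0 / 0 0 0 0 / 0 3 0 0 / 0 18 0 0
t=4: a0@(5,1) a1@(5,1) a2@(5,1) a3@(5,1) a4@(5,1) | pheromone: 0 5 0 0 / 0 0 0 0 / 0 0 0 0 / 0 0 0 0 / 0 2 0 0 / 0 27 0 0
t=5: a0@(5,1) a1@(5,1) a2@(5,1) a3@(5,1) a4@(5,1) | pheromone: 0 4 0 0 / 0 0 0 0 / 0 0 0 0 / 0 0 0 0 / 0 1 0 0 / 0 36 0 0
t=6: a0@(5,1) a1@(5,1) a2@(5,1) a3@(5,1) a4@(5,1) | pheromone: 0 3 0 0 / 0 0 0 0 / 0 0 0 0 / 0 0 0 0 / 0 0 0 0 / 0 45 0 0
t=7: a0@(5,1) a1@(5,1) a2@(5,1) a3@(5,1) a4@(5,1) | pheromone: 0 2 0 0 / 0 0 0 0 / 0 0 0 0 / 0 0 0 0 / 0 0 0 0 / 0 54 0 0
t=8: a0@(5,1) a1@(5,1) a2@(5,1) a3@(5,1) a4@(5,1) | pheromone: 0 1 0 0 / 0 0 0 0 / 0 0 0 0 / 0 0 0 0 / 0 0 0 0 / 0 63 0 0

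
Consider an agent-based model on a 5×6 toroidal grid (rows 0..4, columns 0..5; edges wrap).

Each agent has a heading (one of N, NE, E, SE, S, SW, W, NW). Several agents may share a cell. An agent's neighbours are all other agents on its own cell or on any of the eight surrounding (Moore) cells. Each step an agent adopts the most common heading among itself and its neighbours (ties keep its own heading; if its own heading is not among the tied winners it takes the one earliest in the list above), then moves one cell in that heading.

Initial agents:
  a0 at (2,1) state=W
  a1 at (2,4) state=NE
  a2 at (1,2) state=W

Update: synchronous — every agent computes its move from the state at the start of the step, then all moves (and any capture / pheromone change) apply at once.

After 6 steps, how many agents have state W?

t=1: a0@(2,0):W a1@(1,5):NE a2@(1,1):W
t=2: a0@(2,5):W a1@(0,0):NE a2@(1,0):W
t=3: a0@(2,4):W a1@(4,1):NE a2@(1,5):W
t=4: a0@(2,3):W a1@(3,2):NE a2@(1,4):W
t=5: a0@(2,2):W a1@(2,3):NE a2@(1,3):W
t=6: a0@(2,1):W a1@(2,2):W a2@(1,2):W

3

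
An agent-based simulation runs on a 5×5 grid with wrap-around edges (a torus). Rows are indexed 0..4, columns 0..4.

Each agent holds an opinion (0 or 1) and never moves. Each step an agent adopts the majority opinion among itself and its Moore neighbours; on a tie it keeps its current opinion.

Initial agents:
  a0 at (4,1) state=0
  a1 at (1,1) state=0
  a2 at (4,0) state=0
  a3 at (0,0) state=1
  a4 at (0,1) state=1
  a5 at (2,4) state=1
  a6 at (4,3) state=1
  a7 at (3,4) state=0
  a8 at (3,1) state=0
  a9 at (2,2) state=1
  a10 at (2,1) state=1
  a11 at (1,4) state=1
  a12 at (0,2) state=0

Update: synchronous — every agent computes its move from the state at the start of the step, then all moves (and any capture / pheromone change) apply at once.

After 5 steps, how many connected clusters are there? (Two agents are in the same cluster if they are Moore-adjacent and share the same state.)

2

t=1: a0@(4,1):0 a1@(1,1):1 a2@(4,0):0 a3@(0,0):1 a4@(0,1):0 a5@(2,4):1 a6@(4,3):0 a7@(3,4):0 a8@(3,1):0 a9@(2,2):1 a10@(2,1):1 a11@(1,4):1 a12@(0,2):0
t=2: (unchanged — steady state)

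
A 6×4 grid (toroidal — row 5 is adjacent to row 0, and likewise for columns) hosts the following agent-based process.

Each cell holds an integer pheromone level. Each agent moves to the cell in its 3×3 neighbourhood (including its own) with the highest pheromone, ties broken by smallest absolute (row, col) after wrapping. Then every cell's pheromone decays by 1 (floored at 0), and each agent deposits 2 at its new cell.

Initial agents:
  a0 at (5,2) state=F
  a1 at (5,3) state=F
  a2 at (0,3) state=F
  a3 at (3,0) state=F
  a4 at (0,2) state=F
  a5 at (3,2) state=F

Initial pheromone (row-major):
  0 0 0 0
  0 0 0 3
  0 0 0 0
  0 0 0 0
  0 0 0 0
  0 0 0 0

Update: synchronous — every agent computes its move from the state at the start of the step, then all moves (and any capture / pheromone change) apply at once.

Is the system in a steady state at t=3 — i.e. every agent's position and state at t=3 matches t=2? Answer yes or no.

no

t=1: a0@(0,1) a1@(0,0) a2@(1,3) a3@(2,0) a4@(1,3) a5@(2,1) | pheromone: 2 2 0 0 / 0 0 0 6 / 2 2 0 0 / 0 0 0 0 / 0 0 0 0 / 0 0 0 0
t=2: a0@(0,0) a1@(1,3) a2@(1,3) a3@(1,3) a4@(1,3) a5@(2,0) | pheromone: 3 1 0 0 / 0 0 0 13 / 3 1 0 0 / 0 0 0 0 / 0 0 0 0 / 0 0 0 0
t=3: a0@(1,3) a1@(1,3) a2@(1,3) a3@(1,3) a4@(1,3) a5@(1,3) | pheromone: 2 0 0 0 / 0 0 0 24 / 2 0 0 0 / 0 0 0 0 / 0 0 0 0 / 0 0 0 0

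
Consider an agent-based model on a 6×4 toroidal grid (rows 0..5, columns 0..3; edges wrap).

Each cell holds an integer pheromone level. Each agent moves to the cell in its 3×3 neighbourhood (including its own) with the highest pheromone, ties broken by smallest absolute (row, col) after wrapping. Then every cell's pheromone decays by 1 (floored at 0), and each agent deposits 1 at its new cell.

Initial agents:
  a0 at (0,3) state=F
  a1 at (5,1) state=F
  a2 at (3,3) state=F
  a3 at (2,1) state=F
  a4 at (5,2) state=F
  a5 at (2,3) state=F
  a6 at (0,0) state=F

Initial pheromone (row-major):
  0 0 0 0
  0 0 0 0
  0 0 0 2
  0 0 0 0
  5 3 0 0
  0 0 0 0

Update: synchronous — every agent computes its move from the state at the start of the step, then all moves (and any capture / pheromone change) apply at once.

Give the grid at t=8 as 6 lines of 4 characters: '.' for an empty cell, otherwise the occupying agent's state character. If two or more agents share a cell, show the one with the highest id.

t=1: a0@(0,0) a1@(4,0) a2@(4,0) a3@(1,0) a4@(4,1) a5@(2,3) a6@(0,0) | pheromone: 2 0 0 0 / 1 0 0 0 / 0 0 0 2 / 0 0 0 0 / 6 3 0 0 / 0 0 0 0
t=2: a0@(0,0) a1@(4,0) a2@(4,0) a3@(0,0) a4@(4,0) a5@(2,3) a6@(0,0) | pheromone: 4 0 0 0 / 0 0 0 0 / 0 0 0 2 / 0 0 0 0 / 8 2 0 0 / 0 0 0 0
t=3: a0@(0,0) a1@(4,0) a2@(4,0) a3@(0,0) a4@(4,0) a5@(2,3) a6@(0,0) | pheromone: 6 0 0 0 / 0 0 0 0 / 0 0 0 2 / 0 0 0 0 / 10 1 0 0 / 0 0 0 0
t=4: a0@(0,0) a1@(4,0) a2@(4,0) a3@(0,0) a4@(4,0) a5@(2,3) a6@(0,0) | pheromone: 8 0 0 0 / 0 0 0 0 / 0 0 0 2 / 0 0 0 0 / 12 0 0 0 / 0 0 0 0
t=5: a0@(0,0) a1@(4,0) a2@(4,0) a3@(0,0) a4@(4,0) a5@(2,3) a6@(0,0) | pheromone: 10 0 0 0 / 0 0 0 0 / 0 0 0 2 / 0 0 0 0 / 14 0 0 0 / 0 0 0 0
t=6: a0@(0,0) a1@(4,0) a2@(4,0) a3@(0,0) a4@(4,0) a5@(2,3) a6@(0,0) | pheromone: 12 0 0 0 / 0 0 0 0 / 0 0 0 2 / 0 0 0 0 / 16 0 0 0 / 0 0 0 0
t=7: a0@(0,0) a1@(4,0) a2@(4,0) a3@(0,0) a4@(4,0) a5@(2,3) a6@(0,0) | pheromone: 14 0 0 0 / 0 0 0 0 / 0 0 0 2 / 0 0 0 0 / 18 0 0 0 / 0 0 0 0
t=8: a0@(0,0) a1@(4,0) a2@(4,0) a3@(0,0) a4@(4,0) a5@(2,3) a6@(0,0) | pheromone: 16 0 0 0 / 0 0 0 0 / 0 0 0 2 / 0 0 0 0 / 20 0 0 0 / 0 0 0 0

F...
....
...F
....
F...
....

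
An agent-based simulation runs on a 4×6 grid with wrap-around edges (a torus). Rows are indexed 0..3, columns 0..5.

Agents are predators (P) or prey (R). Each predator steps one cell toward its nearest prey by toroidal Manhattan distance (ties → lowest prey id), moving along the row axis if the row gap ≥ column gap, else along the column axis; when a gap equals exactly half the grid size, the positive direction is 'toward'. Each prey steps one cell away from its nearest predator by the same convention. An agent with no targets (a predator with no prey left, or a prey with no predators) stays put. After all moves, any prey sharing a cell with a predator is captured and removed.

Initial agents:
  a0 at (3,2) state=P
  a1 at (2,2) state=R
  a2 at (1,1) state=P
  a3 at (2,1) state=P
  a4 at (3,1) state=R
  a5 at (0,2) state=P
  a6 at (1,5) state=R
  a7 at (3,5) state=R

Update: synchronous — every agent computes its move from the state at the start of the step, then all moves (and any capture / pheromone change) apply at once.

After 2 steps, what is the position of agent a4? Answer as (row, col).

t=1: a0@(2,2):P a2@(2,1):P a3@(2,2):P a4@(3,0):R a5@(1,2):P a6@(1,4):R a7@(3,4):R
t=2: a0@(2,1):P a2@(3,1):P a3@(2,1):P a4@(0,0):R a5@(1,3):P a6@(1,5):R a7@(3,5):R

(0, 0)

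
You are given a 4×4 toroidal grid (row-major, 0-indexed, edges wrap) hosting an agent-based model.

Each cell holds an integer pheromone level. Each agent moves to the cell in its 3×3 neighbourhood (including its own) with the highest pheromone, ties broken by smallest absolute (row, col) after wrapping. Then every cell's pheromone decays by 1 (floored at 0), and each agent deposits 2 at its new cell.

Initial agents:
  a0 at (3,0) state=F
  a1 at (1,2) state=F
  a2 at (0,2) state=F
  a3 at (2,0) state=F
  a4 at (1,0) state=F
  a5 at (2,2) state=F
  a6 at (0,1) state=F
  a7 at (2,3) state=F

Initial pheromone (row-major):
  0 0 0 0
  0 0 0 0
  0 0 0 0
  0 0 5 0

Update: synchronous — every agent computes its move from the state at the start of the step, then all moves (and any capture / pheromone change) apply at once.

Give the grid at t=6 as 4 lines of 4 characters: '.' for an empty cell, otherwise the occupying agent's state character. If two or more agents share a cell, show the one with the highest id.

F...
....
....
..F.

t=1: a0@(0,0) a1@(0,1) a2@(3,2) a3@(1,0) a4@(0,0) a5@(3,2) a6@(3,2) a7@(3,2) | pheromone: 4 2 0 0 / 2 0 0 0 / 0 0 0 0 / 0 0 12 0
t=2: a0@(0,0) a1@(3,2) a2@(3,2) a3@(0,0) a4@(0,0) a5@(3,2) a6@(3,2) a7@(3,2) | pheromone: 9 1 0 0 / 1 0 0 0 / 0 0 0 0 / 0 0 21 0
t=3: a0@(0,0) a1@(3,2) a2@(3,2) a3@(0,0) a4@(0,0) a5@(3,2) a6@(3,2) a7@(3,2) | pheromone: 14 0 0 0 / 0 0 0 0 / 0 0 0 0 / 0 0 30 0
t=4: a0@(0,0) a1@(3,2) a2@(3,2) a3@(0,0) a4@(0,0) a5@(3,2) a6@(3,2) a7@(3,2) | pheromone: 19 0 0 0 / 0 0 0 0 / 0 0 0 0 / 0 0 39 0
t=5: a0@(0,0) a1@(3,2) a2@(3,2) a3@(0,0) a4@(0,0) a5@(3,2) a6@(3,2) a7@(3,2) | pheromone: 24 0 0 0 / 0 0 0 0 / 0 0 0 0 / 0 0 48 0
t=6: a0@(0,0) a1@(3,2) a2@(3,2) a3@(0,0) a4@(0,0) a5@(3,2) a6@(3,2) a7@(3,2) | pheromone: 29 0 0 0 / 0 0 0 0 / 0 0 0 0 / 0 0 57 0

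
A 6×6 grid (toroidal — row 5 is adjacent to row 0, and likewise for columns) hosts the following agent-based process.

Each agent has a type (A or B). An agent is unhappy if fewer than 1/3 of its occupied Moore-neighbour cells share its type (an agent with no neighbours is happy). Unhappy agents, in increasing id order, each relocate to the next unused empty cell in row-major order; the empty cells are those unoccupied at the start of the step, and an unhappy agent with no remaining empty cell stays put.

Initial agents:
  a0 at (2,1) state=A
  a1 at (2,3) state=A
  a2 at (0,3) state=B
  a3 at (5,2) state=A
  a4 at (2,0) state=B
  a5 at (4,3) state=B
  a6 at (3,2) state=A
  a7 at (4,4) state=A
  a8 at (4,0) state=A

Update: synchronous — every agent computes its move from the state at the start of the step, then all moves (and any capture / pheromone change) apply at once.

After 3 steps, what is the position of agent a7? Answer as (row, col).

t=1: a0@(2,1):A a1@(2,3):A a2@(0,0):B a3@(0,1):A a4@(0,2):B a5@(0,4):B a6@(3,2):A a7@(0,5):A a8@(4,0):A
t=2: a0@(2,1):A a1@(2,3):A a2@(0,3):B a3@(1,0):A a4@(1,1):B a5@(1,2):B a6@(3,2):A a7@(1,3):A a8@(4,0):A
t=3: (unchanged — steady state)

(1, 3)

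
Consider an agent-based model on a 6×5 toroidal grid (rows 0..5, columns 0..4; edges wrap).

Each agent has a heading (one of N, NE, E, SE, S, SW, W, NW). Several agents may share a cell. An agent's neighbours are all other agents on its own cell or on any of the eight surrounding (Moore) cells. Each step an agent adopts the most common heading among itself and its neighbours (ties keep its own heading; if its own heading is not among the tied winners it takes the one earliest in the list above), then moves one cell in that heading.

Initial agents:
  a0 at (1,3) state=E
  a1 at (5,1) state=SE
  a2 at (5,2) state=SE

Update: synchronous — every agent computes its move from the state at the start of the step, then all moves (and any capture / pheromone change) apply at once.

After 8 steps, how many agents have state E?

1

t=1: a0@(1,4):E a1@(0,2):SE a2@(0,3):SE
t=2: a0@(1,0):E a1@(1,3):SE a2@(1,4):SE
t=3: a0@(1,1):E a1@(2,4):SE a2@(2,0):SE
t=4: a0@(1,2):E a1@(3,0):SE a2@(3,1):SE
t=5: a0@(1,3):E a1@(4,1):SE a2@(4,2):SE
t=6: a0@(1,4):E a1@(5,2):SE a2@(5,3):SE
t=7: a0@(1,0):E a1@(0,3):SE a2@(0,4):SE
t=8: a0@(1,1):E a1@(1,4):SE a2@(1,0):SE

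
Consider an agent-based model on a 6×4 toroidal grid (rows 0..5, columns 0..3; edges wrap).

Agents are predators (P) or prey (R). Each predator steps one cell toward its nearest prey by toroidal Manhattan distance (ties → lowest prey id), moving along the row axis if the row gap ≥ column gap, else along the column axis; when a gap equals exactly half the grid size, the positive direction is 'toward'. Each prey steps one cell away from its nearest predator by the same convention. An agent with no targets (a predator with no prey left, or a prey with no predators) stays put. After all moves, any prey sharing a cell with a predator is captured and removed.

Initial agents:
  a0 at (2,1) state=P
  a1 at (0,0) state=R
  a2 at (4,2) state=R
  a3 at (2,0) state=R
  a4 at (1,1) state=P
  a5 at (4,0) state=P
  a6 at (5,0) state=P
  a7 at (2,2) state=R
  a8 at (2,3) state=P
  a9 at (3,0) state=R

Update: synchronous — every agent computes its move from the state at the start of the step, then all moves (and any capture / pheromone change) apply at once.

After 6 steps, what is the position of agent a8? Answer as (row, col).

t=1: a0@(2,0):P a1@(1,0):R a2@(4,1):R a3@(2,3):R a4@(0,1):P a5@(3,0):P a6@(0,0):P a7@(2,3):R a8@(2,0):P
t=2: a0@(1,0):P a1@(0,0):R a2@(3,1):R a3@(2,2):R a4@(1,1):P a5@(2,0):P a6@(1,0):P a7@(2,2):R a8@(1,0):P
t=3: a0@(0,0):P a1@(5,0):R a2@(4,1):R a3@(3,2):R a4@(0,1):P a5@(1,0):P a6@(0,0):P a7@(3,2):R a8@(0,0):P
t=4: a0@(5,0):P a1@(4,0):R a2@(3,1):R a3@(2,2):R a4@(5,1):P a5@(0,0):P a6@(5,0):P a7@(2,2):R a8@(5,0):P
t=5: a0@(4,0):P a1@(3,0):R a2@(2,1):R a3@(1,2):R a4@(4,1):P a5@(5,0):P a6@(4,0):P a7@(1,2):R a8@(4,0):P
t=6: a0@(3,0):P a1@(2,0):R a2@(1,1):R a3@(0,2):R a4@(3,1):P a5@(4,0):P a6@(3,0):P a7@(0,2):R a8@(3,0):P

(3, 0)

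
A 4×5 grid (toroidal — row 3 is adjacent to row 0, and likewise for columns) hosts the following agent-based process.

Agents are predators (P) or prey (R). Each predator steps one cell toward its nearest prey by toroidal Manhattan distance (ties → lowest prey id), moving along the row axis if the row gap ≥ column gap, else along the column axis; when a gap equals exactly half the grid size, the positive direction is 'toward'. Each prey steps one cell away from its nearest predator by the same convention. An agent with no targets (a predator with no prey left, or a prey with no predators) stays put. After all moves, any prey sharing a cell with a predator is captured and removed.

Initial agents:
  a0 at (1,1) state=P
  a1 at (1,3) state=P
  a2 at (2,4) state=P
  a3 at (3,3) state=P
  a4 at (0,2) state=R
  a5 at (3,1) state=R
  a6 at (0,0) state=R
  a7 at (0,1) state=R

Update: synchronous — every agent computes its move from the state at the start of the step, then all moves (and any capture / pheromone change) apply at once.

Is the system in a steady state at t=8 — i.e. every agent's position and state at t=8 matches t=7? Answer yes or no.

yes

t=1: a0@(0,1):P a1@(0,3):P a2@(2,0):P a3@(0,3):P a4@(3,2):R a5@(2,1):R a6@(3,0):R a7@(3,1):R
t=2: a0@(3,1):P a1@(3,3):P a2@(2,1):P a3@(3,3):P a4@(2,2):R a5@(2,2):R a6@(0,0):R
t=3: a0@(2,1):P a1@(2,3):P a2@(2,2):P a3@(2,3):P a6@(1,0):R
t=4: a0@(1,1):P a1@(2,4):P a2@(2,1):P a3@(2,4):P a6@(0,0):R
t=5: a0@(0,1):P a1@(3,4):P a2@(3,1):P a3@(3,4):P a6@(3,0):R
t=6: a0@(3,1):P a1@(3,0):P a2@(3,0):P a3@(3,0):P
t=7: (unchanged — steady state)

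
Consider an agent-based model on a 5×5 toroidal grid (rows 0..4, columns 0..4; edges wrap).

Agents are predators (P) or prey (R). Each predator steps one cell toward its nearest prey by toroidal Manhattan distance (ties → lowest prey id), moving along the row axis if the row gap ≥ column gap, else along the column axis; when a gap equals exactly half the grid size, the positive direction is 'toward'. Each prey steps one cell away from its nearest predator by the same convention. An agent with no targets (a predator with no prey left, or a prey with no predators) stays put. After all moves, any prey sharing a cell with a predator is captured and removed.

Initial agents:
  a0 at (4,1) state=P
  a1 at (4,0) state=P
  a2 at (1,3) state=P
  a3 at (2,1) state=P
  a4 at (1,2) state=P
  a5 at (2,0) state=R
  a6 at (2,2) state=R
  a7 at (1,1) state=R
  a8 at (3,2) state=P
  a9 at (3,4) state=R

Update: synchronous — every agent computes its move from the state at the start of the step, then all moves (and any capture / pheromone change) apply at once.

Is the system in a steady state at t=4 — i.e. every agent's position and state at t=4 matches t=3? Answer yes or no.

yes

t=1: a0@(0,1):P a1@(3,0):P a2@(2,3):P a3@(2,0):P a4@(2,2):P a5@(2,4):R a8@(2,2):P a9@(2,4):R
t=2: a0@(1,1):P a1@(2,0):P a2@(2,4):P a3@(2,4):P a4@(2,3):P a8@(2,3):P
t=3: (unchanged — steady state)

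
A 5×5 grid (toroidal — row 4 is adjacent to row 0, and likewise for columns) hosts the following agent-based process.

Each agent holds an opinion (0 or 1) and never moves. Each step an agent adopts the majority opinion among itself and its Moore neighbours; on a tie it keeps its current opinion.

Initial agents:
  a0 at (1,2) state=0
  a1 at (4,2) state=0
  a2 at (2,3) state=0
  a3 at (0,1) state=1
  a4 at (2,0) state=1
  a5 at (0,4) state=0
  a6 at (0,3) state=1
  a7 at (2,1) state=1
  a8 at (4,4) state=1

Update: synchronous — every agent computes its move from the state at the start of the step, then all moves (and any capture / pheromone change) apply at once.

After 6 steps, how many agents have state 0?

1

t=1: a0@(1,2):1 a1@(4,2):1 a2@(2,3):0 a3@(0,1):0 a4@(2,0):1 a5@(0,4):1 a6@(0,3):0 a7@(2,1):1 a8@(4,4):1
t=2: a0@(1,2):0 a1@(4,2):0 a2@(2,3):0 a3@(0,1):1 a4@(2,0):1 a5@(0,4):1 a6@(0,3):1 a7@(2,1):1 a8@(4,4):1
t=3: a0@(1,2):1 a1@(4,2):1 a2@(2,3):0 a3@(0,1):0 a4@(2,0):1 a5@(0,4):1 a6@(0,3):1 a7@(2,1):1 a8@(4,4):1
t=4: a0@(1,2):1 a1@(4,2):1 a2@(2,3):0 a3@(0,1):1 a4@(2,0):1 a5@(0,4):1 a6@(0,3):1 a7@(2,1):1 a8@(4,4):1
t=5: (unchanged — steady state)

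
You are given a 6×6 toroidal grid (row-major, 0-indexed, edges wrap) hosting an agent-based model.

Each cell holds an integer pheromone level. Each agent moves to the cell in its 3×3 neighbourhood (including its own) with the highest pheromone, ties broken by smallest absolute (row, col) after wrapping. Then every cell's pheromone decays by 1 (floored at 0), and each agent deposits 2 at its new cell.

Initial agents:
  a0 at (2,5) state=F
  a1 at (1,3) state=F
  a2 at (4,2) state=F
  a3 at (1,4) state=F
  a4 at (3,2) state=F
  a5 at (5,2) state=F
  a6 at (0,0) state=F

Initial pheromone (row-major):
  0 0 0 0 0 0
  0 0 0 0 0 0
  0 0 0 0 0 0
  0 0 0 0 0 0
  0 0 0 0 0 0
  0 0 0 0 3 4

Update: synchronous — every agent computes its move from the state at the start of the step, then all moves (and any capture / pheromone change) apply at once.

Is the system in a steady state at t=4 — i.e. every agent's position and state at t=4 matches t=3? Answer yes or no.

no

t=1: a0@(1,0) a1@(0,2) a2@(3,1) a3@(0,3) a4@(2,1) a5@(0,1) a6@(5,5) | pheromone: 0 2 2 2 0 0 / 2 0 0 0 0 0 / 0 2 0 0 0 0 / 0 2 0 0 0 0 / 0 0 0 0 0 0 / 0 0 0 0 2 5
t=2: a0@(0,1) a1@(0,1) a2@(2,1) a3@(0,2) a4@(1,0) a5@(0,1) a6@(5,5) | pheromone: 0 7 3 1 0 0 / 3 0 0 0 0 0 / 0 3 0 0 0 0 / 0 1 0 0 0 0 / 0 0 0 0 0 0 / 0 0 0 0 1 6
t=3: a0@(0,1) a1@(0,1) a2@(1,0) a3@(0,1) a4@(0,1) a5@(0,1) a6@(5,5) | pheromone: 0 16 2 0 0 0 / 4 0 0 0 0 0 / 0 2 0 0 0 0 / 0 0 0 0 0 0 / 0 0 0 0 0 0 / 0 0 0 0 0 7
t=4: a0@(0,1) a1@(0,1) a2@(0,1) a3@(0,1) a4@(0,1) a5@(0,1) a6@(5,5) | pheromone: 0 27 1 0 0 0 / 3 0 0 0 0 0 / 0 1 0 0 0 0 / 0 0 0 0 0 0 / 0 0 0 0 0 0 / 0 0 0 0 0 8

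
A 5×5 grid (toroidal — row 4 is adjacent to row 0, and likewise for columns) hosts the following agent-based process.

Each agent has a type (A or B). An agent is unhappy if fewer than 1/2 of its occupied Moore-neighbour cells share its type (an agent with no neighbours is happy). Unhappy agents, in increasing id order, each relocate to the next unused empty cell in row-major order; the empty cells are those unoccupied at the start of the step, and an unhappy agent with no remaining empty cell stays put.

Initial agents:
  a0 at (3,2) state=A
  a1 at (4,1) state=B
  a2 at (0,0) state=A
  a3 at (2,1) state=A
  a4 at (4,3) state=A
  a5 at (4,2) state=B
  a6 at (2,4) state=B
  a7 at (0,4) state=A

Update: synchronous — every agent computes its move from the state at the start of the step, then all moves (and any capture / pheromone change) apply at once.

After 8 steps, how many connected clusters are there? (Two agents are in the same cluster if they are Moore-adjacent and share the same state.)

3

t=1: a0@(3,2):A a1@(0,1):B a2@(0,0):A a3@(2,1):A a4@(4,3):A a5@(0,2):B a6@(2,4):B a7@(0,4):A
t=2: (unchanged — steady state)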